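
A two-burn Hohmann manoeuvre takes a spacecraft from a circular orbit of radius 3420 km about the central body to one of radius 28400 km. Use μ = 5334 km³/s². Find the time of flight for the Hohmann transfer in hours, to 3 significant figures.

The Hohmann ellipse has a_t = (r₁ + r₂)/2 = 15910 km.
By Kepler's third law the transfer-orbit period is T = 2π√(a_t³/μ), so t = T/2 = 86320 s.
Converting: 86320 s ÷ 3600 s/hour = 24.0 hours.

t = 24.0 hours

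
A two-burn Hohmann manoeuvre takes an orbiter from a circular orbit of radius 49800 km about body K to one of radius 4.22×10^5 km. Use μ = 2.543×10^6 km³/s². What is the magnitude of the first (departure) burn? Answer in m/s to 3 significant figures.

Δv₁ = 2410 m/s

Transfer-ellipse semi-major axis a_t = (r₁ + r₂)/2 = (49800 + 4.220×10^5)/2 = 2.359×10^5 km.
Circular speed at r = 49800 km: v_c = √(μ/r) = 7.146 km/s.
Transfer-orbit speed at the same r (vis-viva, a = a_t): v_t = √[μ(2/r − 1/a_t)] = 9.558 km/s.
Δv₁ = |v_t − v_c| = |9.558 − 7.146| = 2.412 km/s.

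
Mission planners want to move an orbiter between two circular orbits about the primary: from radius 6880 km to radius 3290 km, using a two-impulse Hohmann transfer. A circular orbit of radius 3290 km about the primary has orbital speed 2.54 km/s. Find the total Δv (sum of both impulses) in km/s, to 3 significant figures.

From the circular-orbit relation v² = μ/r at r = 3290 km: μ = v²r = (2.54)² × 3290 = 21225.8 km³/s².
Semi-major axis of the transfer orbit: a_t = (6880 + 3290)/2 = 5085 km.
At r₁ the circular-orbit speed is v₁ = √(μ/r₁) = 1.75646 km/s.
Transfer-orbit speed at r₁ (vis-viva): v_a = √[μ(2/r₁ − 1/a_t)] = 1.41283 km/s.
First burn Δv₁ = |v_a − v₁| = 0.3436 km/s.
Circular speed at r₂: v₂ = √(μ/r₂) = 2.5400 km/s.
Transfer-orbit speed at r₂: v_p = √[μ(2/r₂ − 1/a_t)] = 2.9545 km/s.
Second burn Δv₂ = |v₂ − v_p| = 0.4145 km/s.
Total Δv = Δv₁ + Δv₂ = 0.7581 km/s.

Δv = 0.758 km/s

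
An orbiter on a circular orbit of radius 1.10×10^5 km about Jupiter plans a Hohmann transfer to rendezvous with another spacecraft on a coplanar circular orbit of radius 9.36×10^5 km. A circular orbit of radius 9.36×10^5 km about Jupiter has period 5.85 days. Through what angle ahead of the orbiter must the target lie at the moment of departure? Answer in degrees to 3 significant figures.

φ = 105°

From Kepler's third law T² = 4π²r³/μ at r = 9.36×10^5 km, T = 5.85 days = 5.85 × 86400 s = 5.0544×10^5 s: μ = 4π²r³/T² = 1.26721×10^8 km³/s².
The Hohmann ellipse has a_t = (r₁ + r₂)/2 = 5.230×10^5 km.
The half-period of the transfer ellipse is t = π√(a_t³/μ) = 1.05555×10^5 s.
The target's mean motion on its circular orbit is ω₂ = √(μ/r₂³) = 1.24311×10^-5 rad/s.
Angle swept by the target during transfer: ω₂·t = 1.3122 rad = 75.18°.
The orbiter traverses 180° on the transfer ellipse, so the target must lead by 180° − 75.18° = 105°.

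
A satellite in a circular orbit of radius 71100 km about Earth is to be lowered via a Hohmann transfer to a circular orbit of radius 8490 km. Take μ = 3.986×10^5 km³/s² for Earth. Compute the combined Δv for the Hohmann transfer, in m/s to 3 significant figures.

Transfer-ellipse semi-major axis a_t = (r₁ + r₂)/2 = (71100 + 8490)/2 = 39795 km.
At r₁ the circular-orbit speed is v₁ = √(μ/r₁) = 2.368 km/s.
On the transfer ellipse at r₁, v² = μ(2/r − 1/a) gives v_a = √[μ(2/r₁ − 1/a_t)] = 1.094 km/s.
First burn Δv₁ = |v_a − v₁| = 1.274 km/s.
At r₂, v₂ = √(μ/r₂) = 6.852 km/s.
Transfer-orbit speed at r₂: v_p = √[μ(2/r₂ − 1/a_t)] = 9.159 km/s.
Second burn Δv₂ = |v₂ − v_p| = 2.307 km/s.
Δv = Δv₁ + Δv₂ = 1.274 + 2.307 = 3.581 km/s.

Δv = 3580 m/s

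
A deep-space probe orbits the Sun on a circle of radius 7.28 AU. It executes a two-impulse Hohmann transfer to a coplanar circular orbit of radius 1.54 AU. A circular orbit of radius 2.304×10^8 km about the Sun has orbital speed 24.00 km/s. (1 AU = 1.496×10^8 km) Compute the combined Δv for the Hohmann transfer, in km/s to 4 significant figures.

From the circular-orbit relation v² = μ/r at r = 2.304×10^8 km: μ = v²r = (24.00)² × 2.304×10^8 = 1.32710×10^11 km³/s².
In km: r₁ = 7.28 × 1.496×10^8 = 1.089088×10^9 km; r₂ = 1.54 × 1.496×10^8 = 2.30384×10^8 km.
The Hohmann ellipse has a_t = (r₁ + r₂)/2 = 6.59736×10^8 km.
At r₁ the circular-orbit speed is v₁ = √(μ/r₁) = 11.039 km/s.
Transfer-orbit speed at r₁ (vis-viva equation): v_a = √[μ(2/r₁ − 1/a_t)] = 6.5232 km/s.
First burn Δv₁ = |v_a − v₁| = 4.516 km/s.
At r₂, v₂ = √(μ/r₂) = 24.001 km/s.
Transfer-orbit speed at r₂: v_p = √[μ(2/r₂ − 1/a_t)] = 30.837 km/s.
Second burn Δv₂ = |v₂ − v_p| = 6.836 km/s.
Δv = Δv₁ + Δv₂ = 4.516 + 6.836 = 11.35 km/s.

Δv = 11.35 km/s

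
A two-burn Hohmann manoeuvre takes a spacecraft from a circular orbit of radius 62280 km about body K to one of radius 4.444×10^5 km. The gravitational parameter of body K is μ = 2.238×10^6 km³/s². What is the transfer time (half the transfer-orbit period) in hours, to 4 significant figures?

Transfer-ellipse semi-major axis a_t = (r₁ + r₂)/2 = (62280 + 4.444×10^5)/2 = 2.5334×10^5 km.
Half the transfer-orbit period gives t = π√(a_t³/μ) = 2.6778×10^5 s.
Converting: 2.6778×10^5 s ÷ 3600 s/hour = 74.38 hours.

t = 74.38 hours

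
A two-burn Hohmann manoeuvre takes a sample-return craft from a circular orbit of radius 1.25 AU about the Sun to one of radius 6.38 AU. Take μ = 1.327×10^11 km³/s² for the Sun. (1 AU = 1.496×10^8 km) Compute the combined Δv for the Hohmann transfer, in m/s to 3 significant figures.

Δv = 12900 m/s

In km: r₁ = 1.25 × 1.496×10^8 = 1.870×10^8 km; r₂ = 6.38 × 1.496×10^8 = 9.54448×10^8 km.
The Hohmann ellipse has a_t = (r₁ + r₂)/2 = 5.70724×10^8 km.
Circular speed at r₁: v₁ = √(μ/r₁) = √(1.327×10^11/1.870×10^8) = 26.64 km/s.
Transfer-orbit speed at r₁ (v² = μ(2/r − 1/a)): v_p = √[μ(2/r₁ − 1/a_t)] = 34.45 km/s.
First burn Δv₁ = |v_p − v₁| = 7.810 km/s.
Circular speed at r₂: v₂ = √(μ/r₂) = 11.791 km/s.
Transfer-orbit speed at r₂: v_a = √[μ(2/r₂ − 1/a_t)] = 6.7494 km/s.
Second burn Δv₂ = |v₂ − v_a| = 5.042 km/s.
Total Δv = Δv₁ + Δv₂ = 12.85 km/s.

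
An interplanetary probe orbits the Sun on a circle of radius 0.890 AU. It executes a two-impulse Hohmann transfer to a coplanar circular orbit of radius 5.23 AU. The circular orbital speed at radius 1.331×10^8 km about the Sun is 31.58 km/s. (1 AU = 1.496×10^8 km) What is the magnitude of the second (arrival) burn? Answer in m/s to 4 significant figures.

Δv₂ = 6001 m/s

From the circular-orbit relation v² = μ/r at r = 1.331×10^8 km: μ = v²r = (31.58)² × 1.331×10^8 = 1.32740×10^11 km³/s².
In km: r₁ = 0.890 × 1.496×10^8 = 1.33144×10^8 km; r₂ = 5.23 × 1.496×10^8 = 7.82408×10^8 km.
The Hohmann ellipse has a_t = (r₁ + r₂)/2 = 4.57776×10^8 km.
On the circular orbit at r = 7.82408×10^8 km, v_c = √(μ/r) = 13.0252 km/s.
Vis-viva on the transfer ellipse at r = 7.82408×10^8 km gives v_t = √[μ(2/r − 1/a_t)] = 7.02455 km/s.
Δv₂ = |v_t − v_c| = |7.02455 − 13.0252| = 6.001 km/s.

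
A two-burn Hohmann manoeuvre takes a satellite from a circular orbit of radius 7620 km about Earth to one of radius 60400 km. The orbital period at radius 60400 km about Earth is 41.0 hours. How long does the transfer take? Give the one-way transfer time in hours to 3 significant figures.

t = 8.66 hours

From Kepler's third law T² = 4π²r³/μ at r = 60400 km, T = 41.0 hours = 41.0 × 3600 s = 1.476×10^5 s: μ = 4π²r³/T² = 3.99299×10^5 km³/s².
Transfer-ellipse semi-major axis a_t = (r₁ + r₂)/2 = (7620 + 60400)/2 = 34010 km.
By Kepler's third law the transfer-orbit period is T = 2π√(a_t³/μ), so t = T/2 = 31180 s.
Converting: 31180 s ÷ 3600 s/hour = 8.66 hours.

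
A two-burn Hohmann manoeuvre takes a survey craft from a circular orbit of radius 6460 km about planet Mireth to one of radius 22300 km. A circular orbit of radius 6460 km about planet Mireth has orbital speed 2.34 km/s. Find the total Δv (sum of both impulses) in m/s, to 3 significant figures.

Δv = 989 m/s

From the circular-orbit relation v² = μ/r at r = 6460 km: μ = v²r = (2.34)² × 6460 = 35372.4 km³/s².
Semi-major axis of the transfer orbit: a_t = (6460 + 22300)/2 = 14380 km.
Circular speed at r₁: v₁ = √(μ/r₁) = √(35372.4/6460) = 2.340 km/s.
On the transfer ellipse at r₁, vis-viva gives v_p = √[μ(2/r₁ − 1/a_t)] = 2.914 km/s.
First burn Δv₁ = |v_p − v₁| = 0.5740 km/s.
Circular speed at r₂: v₂ = √(μ/r₂) = 1.2594 km/s.
Transfer-orbit speed at r₂: v_a = √[μ(2/r₂ − 1/a_t)] = 0.84414 km/s.
Second burn Δv₂ = |v₂ − v_a| = 0.4153 km/s.
Total Δv = Δv₁ + Δv₂ = 0.9893 km/s.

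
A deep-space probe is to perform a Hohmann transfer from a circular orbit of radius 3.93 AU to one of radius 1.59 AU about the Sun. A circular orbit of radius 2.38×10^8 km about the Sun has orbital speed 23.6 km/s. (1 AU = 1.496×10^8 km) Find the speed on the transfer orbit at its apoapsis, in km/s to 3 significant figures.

v = 11.4 km/s

From the circular-orbit relation v² = μ/r at r = 2.38×10^8 km: μ = v²r = (23.6)² × 2.38×10^8 = 1.32556×10^11 km³/s².
In km: r₁ = 3.93 × 1.496×10^8 = 5.87928×10^8 km; r₂ = 1.59 × 1.496×10^8 = 2.37864×10^8 km.
Semi-major axis of the transfer orbit: a_t = (5.87928×10^8 + 2.37864×10^8)/2 = 4.12896×10^8 km.
The apoapsis of the transfer ellipse is at r = 5.87928×10^8 km.
Vis-viva: v = √[μ(2/r − 1/a_t)] = √[1.32556×10^11 × (2/5.87928×10^8 − 1/4.12896×10^8)] = 11.40 km/s.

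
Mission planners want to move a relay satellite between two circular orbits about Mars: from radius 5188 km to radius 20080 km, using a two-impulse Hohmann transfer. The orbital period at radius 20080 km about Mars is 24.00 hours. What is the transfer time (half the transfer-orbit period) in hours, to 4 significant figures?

From Kepler's third law T² = 4π²r³/μ at r = 20080 km, T = 24.00 hours = 24.00 × 3600 s = 86400 s: μ = 4π²r³/T² = 42817.7 km³/s².
Semi-major axis of the transfer orbit: a_t = (5188 + 20080)/2 = 12634 km.
Half the transfer-orbit period gives t = π√(a_t³/μ) = 21560 s.
Converting: 21560 s ÷ 3600 s/hour = 5.989 hours.

t = 5.989 hours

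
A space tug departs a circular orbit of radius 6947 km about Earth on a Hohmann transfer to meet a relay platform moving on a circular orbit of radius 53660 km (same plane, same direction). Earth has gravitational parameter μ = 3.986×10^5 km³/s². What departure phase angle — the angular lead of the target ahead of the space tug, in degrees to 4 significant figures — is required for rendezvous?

φ = 103.6°

The Hohmann ellipse has a_t = (r₁ + r₂)/2 = 30303.5 km.
The half-period of the transfer ellipse is t = π√(a_t³/μ) = 26249.5 s.
Target angular speed ω₂ = √(μ/r₂³) = 5.07917×10^-5 rad/s.
Angle swept by the target during transfer: ω₂·t = 1.3333 rad = 76.39°.
The space tug traverses 180° on the transfer ellipse, so the target must lead by 180° − 76.39° = 103.6°.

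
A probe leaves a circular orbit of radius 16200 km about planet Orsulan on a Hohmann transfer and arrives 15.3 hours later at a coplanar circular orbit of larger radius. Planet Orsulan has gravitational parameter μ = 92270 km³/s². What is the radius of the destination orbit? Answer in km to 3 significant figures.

Transfer time t = 15.3 hours = 55080 s, and t = π√(a_t³/μ).
So a_t = (μ t²/π²)^(1/3) = (92270 × (55080)² / π²)^(1/3) = 30496 km.
Since a_t = (r₁ + r₂)/2, r₂ = 2a_t − r₁ = 2×30496 − 16200 = 44792 km.

r₂ = 44800 km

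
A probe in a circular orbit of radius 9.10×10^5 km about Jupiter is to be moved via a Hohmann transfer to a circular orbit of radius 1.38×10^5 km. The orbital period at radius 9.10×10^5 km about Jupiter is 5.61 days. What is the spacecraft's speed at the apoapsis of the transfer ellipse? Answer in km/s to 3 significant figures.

From Kepler's third law T² = 4π²r³/μ at r = 9.10×10^5 km, T = 5.61 days = 5.61 × 86400 s = 4.84704×10^5 s: μ = 4π²r³/T² = 1.26628×10^8 km³/s².
The Hohmann ellipse has a_t = (r₁ + r₂)/2 = 5.240×10^5 km.
The apoapsis of the transfer ellipse is at r = 9.100×10^5 km.
Vis-viva: v = √[μ(2/r − 1/a_t)] = √[1.26628×10^8 × (2/9.100×10^5 − 1/5.240×10^5)] = 6.054 km/s.

v = 6.05 km/s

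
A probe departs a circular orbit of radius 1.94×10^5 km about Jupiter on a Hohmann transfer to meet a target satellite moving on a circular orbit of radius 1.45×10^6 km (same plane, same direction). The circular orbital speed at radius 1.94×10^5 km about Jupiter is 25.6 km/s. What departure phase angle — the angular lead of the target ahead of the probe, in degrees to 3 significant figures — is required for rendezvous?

From the circular-orbit relation v² = μ/r at r = 1.94×10^5 km: μ = v²r = (25.6)² × 1.94×10^5 = 1.27140×10^8 km³/s².
Transfer-ellipse semi-major axis a_t = (r₁ + r₂)/2 = (1.940×10^5 + 1.450×10^6)/2 = 8.220×10^5 km.
Transfer time t = π√(a_t³/μ) = 2.076×10^5 s.
The target's mean motion on its circular orbit is ω₂ = √(μ/r₂³) = 6.458×10^-6 rad/s.
Angle swept by the target during transfer: ω₂·t = 1.341 rad = 76.83°.
Arrival is 180° from departure on the ellipse, so φ = 180° − 76.83° = 103°.

φ = 103°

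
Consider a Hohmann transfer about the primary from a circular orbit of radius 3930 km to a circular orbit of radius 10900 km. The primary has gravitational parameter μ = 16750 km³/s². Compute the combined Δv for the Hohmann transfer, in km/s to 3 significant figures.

The Hohmann ellipse has a_t = (r₁ + r₂)/2 = 7415 km.
Circular speed at r₁: v₁ = √(μ/r₁) = √(16750/3930) = 2.064482 km/s.
Transfer-orbit speed at r₁ (vis-viva): v_p = √[μ(2/r₁ − 1/a_t)] = 2.503046 km/s.
First burn Δv₁ = |v_p − v₁| = 0.43856 km/s.
Circular speed at r₂: v₂ = √(μ/r₂) = 1.239636 km/s.
Transfer-orbit speed at r₂: v_a = √[μ(2/r₂ − 1/a_t)] = 0.9024743 km/s.
Second burn Δv₂ = |v₂ − v_a| = 0.33716 km/s.
Δv = Δv₁ + Δv₂ = 0.43856 + 0.33716 = 0.7757 km/s.

Δv = 0.776 km/s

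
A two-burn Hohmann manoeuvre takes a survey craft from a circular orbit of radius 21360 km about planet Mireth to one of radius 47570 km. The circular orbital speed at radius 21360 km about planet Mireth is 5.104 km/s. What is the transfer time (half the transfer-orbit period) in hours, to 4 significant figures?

t = 7.485 hours

From the circular-orbit relation v² = μ/r at r = 21360 km: μ = v²r = (5.104)² × 21360 = 5.56445×10^5 km³/s².
Semi-major axis of the transfer orbit: a_t = (21360 + 47570)/2 = 34465 km.
By Kepler's third law the transfer-orbit period is T = 2π√(a_t³/μ), so t = T/2 = 26947 s.
Converting: 26947 s ÷ 3600 s/hour = 7.485 hours.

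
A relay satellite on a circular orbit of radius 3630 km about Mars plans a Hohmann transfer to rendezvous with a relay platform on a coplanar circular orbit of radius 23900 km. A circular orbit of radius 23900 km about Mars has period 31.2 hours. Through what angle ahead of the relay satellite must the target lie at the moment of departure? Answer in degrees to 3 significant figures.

φ = 101°

From Kepler's third law T² = 4π²r³/μ at r = 23900 km, T = 31.2 hours = 31.2 × 3600 s = 1.1232×10^5 s: μ = 4π²r³/T² = 42720.8 km³/s².
Transfer-ellipse semi-major axis a_t = (r₁ + r₂)/2 = (3630 + 23900)/2 = 13765 km.
The half-period of the transfer ellipse is t = π√(a_t³/μ) = 24546.8 s.
The target's mean motion on its circular orbit is ω₂ = √(μ/r₂³) = 5.59400×10^-5 rad/s.
Angle swept by the target during transfer: ω₂·t = 1.37315 rad = 78.68°.
Arrival is 180° from departure on the ellipse, so φ = 180° − 78.68° = 101°.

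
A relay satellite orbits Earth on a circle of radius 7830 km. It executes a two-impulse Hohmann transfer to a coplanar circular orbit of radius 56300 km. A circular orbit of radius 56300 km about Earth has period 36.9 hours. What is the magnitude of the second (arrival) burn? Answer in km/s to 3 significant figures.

Δv₂ = 1.35 km/s

From Kepler's third law T² = 4π²r³/μ at r = 56300 km, T = 36.9 hours = 36.9 × 3600 s = 1.3284×10^5 s: μ = 4π²r³/T² = 3.99234×10^5 km³/s².
The Hohmann ellipse has a_t = (r₁ + r₂)/2 = 32065 km.
Circular speed at r = 56300 km: v_c = √(μ/r) = 2.663 km/s.
Vis-viva on the transfer ellipse at r = 56300 km gives v_t = √[μ(2/r − 1/a_t)] = 1.316 km/s.
Δv₂ = |v_t − v_c| = |1.316 − 2.663| = 1.347 km/s.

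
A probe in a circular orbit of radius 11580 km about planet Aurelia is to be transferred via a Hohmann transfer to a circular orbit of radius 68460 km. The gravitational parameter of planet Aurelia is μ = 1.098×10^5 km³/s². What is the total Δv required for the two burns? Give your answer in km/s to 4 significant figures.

Transfer-ellipse semi-major axis a_t = (r₁ + r₂)/2 = (11580 + 68460)/2 = 40020 km.
At r₁ the circular-orbit speed is v₁ = √(μ/r₁) = 3.07926 km/s.
On the transfer ellipse at r₁, vis-viva equation gives v_p = √[μ(2/r₁ − 1/a_t)] = 4.02742 km/s.
First burn Δv₁ = |v_p − v₁| = 0.9482 km/s.
Circular speed at r₂: v₂ = √(μ/r₂) = 1.2664 km/s.
Transfer-orbit speed at r₂: v_a = √[μ(2/r₂ − 1/a_t)] = 0.68124 km/s.
Second burn Δv₂ = |v₂ − v_a| = 0.5852 km/s.
Total Δv = Δv₁ + Δv₂ = 1.533 km/s.

Δv = 1.533 km/s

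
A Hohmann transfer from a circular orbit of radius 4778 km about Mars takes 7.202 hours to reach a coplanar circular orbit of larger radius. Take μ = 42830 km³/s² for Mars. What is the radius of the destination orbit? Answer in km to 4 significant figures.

r₂ = 23800 km

Transfer time t = 7.202 hours = 25927.2 s, and t = π√(a_t³/μ).
So a_t = (μ t²/π²)^(1/3) = (42830 × (25927.2)² / π²)^(1/3) = 14288 km.
Since a_t = (r₁ + r₂)/2, r₂ = 2a_t − r₁ = 2×14288 − 4778 = 23798 km.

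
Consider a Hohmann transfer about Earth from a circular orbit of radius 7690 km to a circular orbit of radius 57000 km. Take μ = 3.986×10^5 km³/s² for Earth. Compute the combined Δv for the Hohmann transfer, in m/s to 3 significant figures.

Δv = 3710 m/s

The Hohmann ellipse has a_t = (r₁ + r₂)/2 = 32345 km.
At r₁ the circular-orbit speed is v₁ = √(μ/r₁) = 7.1996 km/s.
Transfer-orbit speed at r₁ (vis-viva): v_p = √[μ(2/r₁ − 1/a_t)] = 9.5574 km/s.
First burn Δv₁ = |v_p − v₁| = 2.358 km/s.
Circular speed at r₂: v₂ = √(μ/r₂) = 2.644 km/s.
Transfer-orbit speed at r₂: v_a = √[μ(2/r₂ − 1/a_t)] = 1.289 km/s.
Second burn Δv₂ = |v₂ − v_a| = 1.355 km/s.
Δv = Δv₁ + Δv₂ = 2.358 + 1.355 = 3.713 km/s.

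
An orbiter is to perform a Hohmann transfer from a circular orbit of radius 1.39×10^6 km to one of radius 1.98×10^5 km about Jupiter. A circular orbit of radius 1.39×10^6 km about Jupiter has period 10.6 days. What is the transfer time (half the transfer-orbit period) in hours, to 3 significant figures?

t = 54.9 hours

From Kepler's third law T² = 4π²r³/μ at r = 1.39×10^6 km, T = 10.6 days = 10.6 × 86400 s = 9.1584×10^5 s: μ = 4π²r³/T² = 1.26405×10^8 km³/s².
Transfer-ellipse semi-major axis a_t = (r₁ + r₂)/2 = (1.390×10^6 + 1.980×10^5)/2 = 7.940×10^5 km.
Transfer time t = π√(a_t³/μ) = π√((7.940×10^5)³ / 1.26405×10^8) = 1.977×10^5 s.
Converting: 1.977×10^5 s ÷ 3600 s/hour = 54.9 hours.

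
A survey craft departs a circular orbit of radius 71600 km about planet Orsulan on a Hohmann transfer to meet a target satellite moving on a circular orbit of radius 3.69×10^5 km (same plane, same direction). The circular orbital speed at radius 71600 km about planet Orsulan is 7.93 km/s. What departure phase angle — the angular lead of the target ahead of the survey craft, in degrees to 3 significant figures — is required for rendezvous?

φ = 97.0°

From the circular-orbit relation v² = μ/r at r = 71600 km: μ = v²r = (7.93)² × 71600 = 4.50256×10^6 km³/s².
Transfer-ellipse semi-major axis a_t = (r₁ + r₂)/2 = (71600 + 3.690×10^5)/2 = 2.203×10^5 km.
The half-period of the transfer ellipse is t = π√(a_t³/μ) = 1.5309×10^5 s.
The target's mean motion on its circular orbit is ω₂ = √(μ/r₂³) = 9.4665×10^-6 rad/s.
Angle swept by the target during transfer: ω₂·t = 1.4492 rad = 83.03°.
Arrival is 180° from departure on the ellipse, so φ = 180° − 83.03° = 97.0°.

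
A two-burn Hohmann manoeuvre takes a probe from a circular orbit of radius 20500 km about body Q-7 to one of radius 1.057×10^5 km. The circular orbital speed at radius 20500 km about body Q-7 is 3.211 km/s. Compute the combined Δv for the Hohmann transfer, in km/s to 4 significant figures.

From the circular-orbit relation v² = μ/r at r = 20500 km: μ = v²r = (3.211)² × 20500 = 2.11366×10^5 km³/s².
Transfer-ellipse semi-major axis a_t = (r₁ + r₂)/2 = (20500 + 1.057×10^5)/2 = 63100 km.
At r₁ the circular-orbit speed is v₁ = √(μ/r₁) = 3.2110 km/s.
Transfer-orbit speed at r₁ (vis-viva): v_p = √[μ(2/r₁ − 1/a_t)] = 4.1559 km/s.
First burn Δv₁ = |v_p − v₁| = 0.9449 km/s.
Circular speed at r₂: v₂ = √(μ/r₂) = 1.4141 km/s.
Transfer-orbit speed at r₂: v_a = √[μ(2/r₂ − 1/a_t)] = 0.80601 km/s.
Second burn Δv₂ = |v₂ − v_a| = 0.6081 km/s.
Total Δv = Δv₁ + Δv₂ = 1.553 km/s.

Δv = 1.553 km/s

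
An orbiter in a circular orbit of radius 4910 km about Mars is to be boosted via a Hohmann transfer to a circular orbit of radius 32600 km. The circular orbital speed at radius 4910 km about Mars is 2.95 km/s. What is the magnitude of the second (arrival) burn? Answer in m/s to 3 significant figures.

Δv₂ = 559 m/s

From the circular-orbit relation v² = μ/r at r = 4910 km: μ = v²r = (2.95)² × 4910 = 42729.3 km³/s².
The Hohmann ellipse has a_t = (r₁ + r₂)/2 = 18755 km.
Circular speed at r = 32600 km: v_c = √(μ/r) = 1.1449 km/s.
Vis-viva on the transfer ellipse at r = 32600 km gives v_t = √[μ(2/r − 1/a_t)] = 0.58578 km/s.
Δv₂ = |v_t − v_c| = |0.58578 − 1.1449| = 0.5591 km/s.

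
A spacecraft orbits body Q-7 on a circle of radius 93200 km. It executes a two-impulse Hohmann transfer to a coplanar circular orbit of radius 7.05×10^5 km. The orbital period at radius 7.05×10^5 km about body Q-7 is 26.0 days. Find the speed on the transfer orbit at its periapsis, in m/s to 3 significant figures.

v = 7210 m/s

From Kepler's third law T² = 4π²r³/μ at r = 7.05×10^5 km, T = 26.0 days = 26.0 × 86400 s = 2.2464×10^6 s: μ = 4π²r³/T² = 2.74128×10^6 km³/s².
The Hohmann ellipse has a_t = (r₁ + r₂)/2 = 3.991×10^5 km.
The periapsis of the transfer ellipse is at r = 93200 km.
Vis-viva: v = √[μ(2/r − 1/a_t)] = √[2.74128×10^6 × (2/93200 − 1/3.991×10^5)] = 7.208 km/s.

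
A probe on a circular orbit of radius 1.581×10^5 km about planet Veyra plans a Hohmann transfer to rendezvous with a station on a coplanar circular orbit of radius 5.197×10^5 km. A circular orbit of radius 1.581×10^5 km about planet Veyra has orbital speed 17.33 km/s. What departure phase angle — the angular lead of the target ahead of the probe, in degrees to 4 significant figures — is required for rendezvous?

φ = 85.21°

From the circular-orbit relation v² = μ/r at r = 1.581×10^5 km: μ = v²r = (17.33)² × 1.581×10^5 = 4.74820×10^7 km³/s².
Transfer-ellipse semi-major axis a_t = (r₁ + r₂)/2 = (1.581×10^5 + 5.197×10^5)/2 = 3.389×10^5 km.
The half-period of the transfer ellipse is t = π√(a_t³/μ) = 89948.3 s.
Target angular speed ω₂ = √(μ/r₂³) = 1.83923×10^-5 rad/s.
Angle swept by the target during transfer: ω₂·t = 1.6544 rad = 94.79°.
Arrival is 180° from departure on the ellipse, so φ = 180° − 94.79° = 85.21°.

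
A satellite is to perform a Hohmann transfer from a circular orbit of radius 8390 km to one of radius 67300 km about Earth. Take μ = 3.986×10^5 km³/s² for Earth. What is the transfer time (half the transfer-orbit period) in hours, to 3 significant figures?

t = 10.2 hours

Semi-major axis of the transfer orbit: a_t = (8390 + 67300)/2 = 37845 km.
Transfer time t = π√(a_t³/μ) = π√((37845)³ / 3.986×10^5) = 36630 s.
Converting: 36630 s ÷ 3600 s/hour = 10.2 hours.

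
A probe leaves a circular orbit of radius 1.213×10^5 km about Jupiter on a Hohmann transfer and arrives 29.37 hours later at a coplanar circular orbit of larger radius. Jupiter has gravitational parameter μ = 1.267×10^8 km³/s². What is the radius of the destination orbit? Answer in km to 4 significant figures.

r₂ = 9.258×10^5 km

Transfer time t = 29.37 hours = 1.05732×10^5 s, and t = π√(a_t³/μ).
So a_t = (μ t²/π²)^(1/3) = (1.267×10^8 × (1.05732×10^5)² / π²)^(1/3) = 5.2356×10^5 km.
Since a_t = (r₁ + r₂)/2, r₂ = 2a_t − r₁ = 2×5.2356×10^5 − 1.213×10^5 = 9.2582×10^5 km.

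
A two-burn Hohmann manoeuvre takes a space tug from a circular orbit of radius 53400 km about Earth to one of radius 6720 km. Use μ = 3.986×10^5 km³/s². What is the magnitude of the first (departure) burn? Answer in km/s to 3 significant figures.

Δv₁ = 1.44 km/s

The Hohmann ellipse has a_t = (r₁ + r₂)/2 = 30060 km.
Circular speed at r = 53400 km: v_c = √(μ/r) = 2.732 km/s.
Vis-viva on the transfer ellipse at r = 53400 km gives v_t = √[μ(2/r − 1/a_t)] = 1.292 km/s.
Δv₁ = |v_t − v_c| = |1.292 − 2.732| = 1.440 km/s.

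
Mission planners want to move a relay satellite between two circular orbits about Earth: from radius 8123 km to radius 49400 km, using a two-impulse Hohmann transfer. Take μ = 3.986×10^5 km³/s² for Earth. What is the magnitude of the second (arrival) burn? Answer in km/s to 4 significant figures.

Semi-major axis of the transfer orbit: a_t = (8123 + 49400)/2 = 28761.5 km.
On the circular orbit at r = 49400 km, v_c = √(μ/r) = 2.841 km/s.
Transfer-orbit speed at the same r (vis-viva, a = a_t): v_t = √[μ(2/r − 1/a_t)] = 1.510 km/s.
Δv₂ = |v_t − v_c| = |1.510 − 2.841| = 1.331 km/s.

Δv₂ = 1.331 km/s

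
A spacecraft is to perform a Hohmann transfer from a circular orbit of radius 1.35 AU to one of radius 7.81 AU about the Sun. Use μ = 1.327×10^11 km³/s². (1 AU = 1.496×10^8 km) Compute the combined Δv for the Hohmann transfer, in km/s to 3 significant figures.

In km: r₁ = 1.35 × 1.496×10^8 = 2.0196×10^8 km; r₂ = 7.81 × 1.496×10^8 = 1.168376×10^9 km.
Semi-major axis of the transfer orbit: a_t = (2.0196×10^8 + 1.168376×10^9)/2 = 6.85168×10^8 km.
Circular speed at r₁: v₁ = √(μ/r₁) = √(1.327×10^11/2.0196×10^8) = 25.63 km/s.
On the transfer ellipse at r₁, v² = μ(2/r − 1/a) gives v_p = √[μ(2/r₁ − 1/a_t)] = 33.47 km/s.
First burn Δv₁ = |v_p − v₁| = 7.840 km/s.
At r₂, v₂ = √(μ/r₂) = 10.657 km/s.
Transfer-orbit speed at r₂: v_a = √[μ(2/r₂ − 1/a_t)] = 5.7860 km/s.
Second burn Δv₂ = |v₂ − v_a| = 4.871 km/s.
Total Δv = Δv₁ + Δv₂ = 12.71 km/s.

Δv = 12.7 km/s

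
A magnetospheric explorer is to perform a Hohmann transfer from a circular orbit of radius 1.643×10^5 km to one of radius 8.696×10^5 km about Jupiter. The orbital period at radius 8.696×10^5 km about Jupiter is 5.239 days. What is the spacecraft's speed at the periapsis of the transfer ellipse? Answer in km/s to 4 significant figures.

From Kepler's third law T² = 4π²r³/μ at r = 8.696×10^5 km, T = 5.239 days = 5.239 × 86400 s = 4.526496×10^5 s: μ = 4π²r³/T² = 1.26705×10^8 km³/s².
Semi-major axis of the transfer orbit: a_t = (1.643×10^5 + 8.696×10^5)/2 = 5.1695×10^5 km.
The periapsis of the transfer ellipse is at r = 1.643×10^5 km.
Applying v² = μ(2/r − 1/a_t): v = 36.02 km/s.

v = 36.02 km/s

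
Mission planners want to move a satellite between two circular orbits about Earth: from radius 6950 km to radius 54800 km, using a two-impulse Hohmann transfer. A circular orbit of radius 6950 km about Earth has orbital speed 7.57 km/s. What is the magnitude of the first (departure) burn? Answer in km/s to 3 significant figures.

Δv₁ = 2.52 km/s

From the circular-orbit relation v² = μ/r at r = 6950 km: μ = v²r = (7.57)² × 6950 = 3.98269×10^5 km³/s².
The Hohmann ellipse has a_t = (r₁ + r₂)/2 = 30875 km.
On the circular orbit at r = 6950 km, v_c = √(μ/r) = 7.5700 km/s.
Transfer-orbit speed at the same r (vis-viva, a = a_t): v_t = √[μ(2/r − 1/a_t)] = 10.085 km/s.
Δv₁ = |v_t − v_c| = |10.085 − 7.5700| = 2.515 km/s.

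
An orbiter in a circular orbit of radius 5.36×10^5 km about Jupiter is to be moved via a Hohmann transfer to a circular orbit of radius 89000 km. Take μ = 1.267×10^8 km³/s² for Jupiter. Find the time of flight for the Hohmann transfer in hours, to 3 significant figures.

t = 13.5 hours

Transfer-ellipse semi-major axis a_t = (r₁ + r₂)/2 = (5.360×10^5 + 89000)/2 = 3.125×10^5 km.
By Kepler's third law the transfer-orbit period is T = 2π√(a_t³/μ), so t = T/2 = 48760 s.
Converting: 48760 s ÷ 3600 s/hour = 13.5 hours.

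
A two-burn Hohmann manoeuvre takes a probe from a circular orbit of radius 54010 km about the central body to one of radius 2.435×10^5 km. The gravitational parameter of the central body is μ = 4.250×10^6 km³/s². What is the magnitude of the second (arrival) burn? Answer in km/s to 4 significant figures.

Δv₂ = 1.660 km/s

The Hohmann ellipse has a_t = (r₁ + r₂)/2 = 1.48755×10^5 km.
On the circular orbit at r = 2.435×10^5 km, v_c = √(μ/r) = 4.1778 km/s.
Transfer-orbit speed at the same r (vis-viva, a = a_t): v_t = √[μ(2/r − 1/a_t)] = 2.5174 km/s.
Δv₂ = |v_t − v_c| = |2.5174 − 4.1778| = 1.660 km/s.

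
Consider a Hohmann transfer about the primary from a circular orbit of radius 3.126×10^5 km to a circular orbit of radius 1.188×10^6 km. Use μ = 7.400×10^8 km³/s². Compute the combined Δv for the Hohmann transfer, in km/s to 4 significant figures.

Transfer-ellipse semi-major axis a_t = (r₁ + r₂)/2 = (3.126×10^5 + 1.188×10^6)/2 = 7.503×10^5 km.
Circular speed at r₁: v₁ = √(μ/r₁) = √(7.400×10^8/3.126×10^5) = 48.65 km/s.
On the transfer ellipse at r₁, vis-viva equation gives v_p = √[μ(2/r₁ − 1/a_t)] = 61.22 km/s.
First burn Δv₁ = |v_p − v₁| = 12.57 km/s.
At r₂, v₂ = √(μ/r₂) = 24.958 km/s.
Transfer-orbit speed at r₂: v_a = √[μ(2/r₂ − 1/a_t)] = 16.110 km/s.
Second burn Δv₂ = |v₂ − v_a| = 8.848 km/s.
Total Δv = Δv₁ + Δv₂ = 21.42 km/s.

Δv = 21.42 km/s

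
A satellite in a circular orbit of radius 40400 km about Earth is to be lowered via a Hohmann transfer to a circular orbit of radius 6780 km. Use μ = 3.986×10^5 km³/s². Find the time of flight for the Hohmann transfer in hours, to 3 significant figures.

t = 5.01 hours

Transfer-ellipse semi-major axis a_t = (r₁ + r₂)/2 = (40400 + 6780)/2 = 23590 km.
Half the transfer-orbit period gives t = π√(a_t³/μ) = 18030 s.
Converting: 18030 s ÷ 3600 s/hour = 5.01 hours.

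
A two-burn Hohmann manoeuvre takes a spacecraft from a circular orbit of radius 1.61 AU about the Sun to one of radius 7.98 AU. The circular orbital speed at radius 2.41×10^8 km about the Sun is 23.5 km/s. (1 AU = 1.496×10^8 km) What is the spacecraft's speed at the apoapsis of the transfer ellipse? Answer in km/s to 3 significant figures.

From the circular-orbit relation v² = μ/r at r = 2.41×10^8 km: μ = v²r = (23.5)² × 2.41×10^8 = 1.33092×10^11 km³/s².
In km: r₁ = 1.61 × 1.496×10^8 = 2.40856×10^8 km; r₂ = 7.98 × 1.496×10^8 = 1.193808×10^9 km.
The Hohmann ellipse has a_t = (r₁ + r₂)/2 = 7.17332×10^8 km.
At apoapsis, r = 1.193808×10^9 km.
From the vis-viva equation, v = √[μ(2/r − 1/a_t)] = 6.118 km/s.

v = 6.12 km/s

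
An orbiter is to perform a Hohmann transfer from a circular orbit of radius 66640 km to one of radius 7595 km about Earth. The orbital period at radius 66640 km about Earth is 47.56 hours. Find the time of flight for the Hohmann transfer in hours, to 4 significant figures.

t = 9.885 hours

From Kepler's third law T² = 4π²r³/μ at r = 66640 km, T = 47.56 hours = 47.56 × 3600 s = 1.71216×10^5 s: μ = 4π²r³/T² = 3.98544×10^5 km³/s².
Transfer-ellipse semi-major axis a_t = (r₁ + r₂)/2 = (66640 + 7595)/2 = 37117.5 km.
Half the transfer-orbit period gives t = π√(a_t³/μ) = 35586 s.
Converting: 35586 s ÷ 3600 s/hour = 9.885 hours.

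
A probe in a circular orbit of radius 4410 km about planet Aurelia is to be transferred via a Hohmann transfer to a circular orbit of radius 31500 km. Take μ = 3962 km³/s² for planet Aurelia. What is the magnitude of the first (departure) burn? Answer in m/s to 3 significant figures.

The Hohmann ellipse has a_t = (r₁ + r₂)/2 = 17955 km.
Circular speed at r = 4410 km: v_c = √(μ/r) = 0.947846 km/s.
Vis-viva on the transfer ellipse at r = 4410 km gives v_t = √[μ(2/r − 1/a_t)] = 1.25545 km/s.
Δv₁ = |v_t − v_c| = |1.25545 − 0.947846| = 0.3076 km/s.

Δv₁ = 308 m/s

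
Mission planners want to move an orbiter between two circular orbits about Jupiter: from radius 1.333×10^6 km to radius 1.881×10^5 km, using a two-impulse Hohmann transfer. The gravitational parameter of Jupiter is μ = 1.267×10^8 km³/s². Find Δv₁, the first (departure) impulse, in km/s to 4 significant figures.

Semi-major axis of the transfer orbit: a_t = (1.333×10^6 + 1.881×10^5)/2 = 7.6055×10^5 km.
On the circular orbit at r = 1.333×10^6 km, v_c = √(μ/r) = 9.749 km/s.
Transfer-orbit speed at the same r (vis-viva, a = a_t): v_t = √[μ(2/r − 1/a_t)] = 4.848 km/s.
Δv₁ = |v_t − v_c| = |4.848 − 9.749| = 4.901 km/s.

Δv₁ = 4.901 km/s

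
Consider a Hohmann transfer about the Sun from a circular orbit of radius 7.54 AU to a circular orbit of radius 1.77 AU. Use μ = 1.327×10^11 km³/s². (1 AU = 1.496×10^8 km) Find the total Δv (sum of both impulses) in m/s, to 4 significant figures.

In km: r₁ = 7.54 × 1.496×10^8 = 1.127984×10^9 km; r₂ = 1.77 × 1.496×10^8 = 2.64792×10^8 km.
Transfer-ellipse semi-major axis a_t = (r₁ + r₂)/2 = (1.127984×10^9 + 2.64792×10^8)/2 = 6.96388×10^8 km.
Circular speed at r₁: v₁ = √(μ/r₁) = √(1.327×10^11/1.127984×10^9) = 10.846 km/s.
On the transfer ellipse at r₁, vis-viva gives v_a = √[μ(2/r₁ − 1/a_t)] = 6.6882 km/s.
First burn Δv₁ = |v_a − v₁| = 4.158 km/s.
Circular speed at r₂: v₂ = √(μ/r₂) = 22.386 km/s.
Transfer-orbit speed at r₂: v_p = √[μ(2/r₂ − 1/a_t)] = 28.491 km/s.
Second burn Δv₂ = |v₂ − v_p| = 6.105 km/s.
Total Δv = Δv₁ + Δv₂ = 10.26 km/s.

Δv = 10260 m/s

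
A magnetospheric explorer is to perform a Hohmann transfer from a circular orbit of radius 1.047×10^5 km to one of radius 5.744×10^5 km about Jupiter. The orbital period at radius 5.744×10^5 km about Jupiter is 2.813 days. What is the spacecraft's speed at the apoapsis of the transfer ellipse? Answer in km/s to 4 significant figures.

v = 8.246 km/s

From Kepler's third law T² = 4π²r³/μ at r = 5.744×10^5 km, T = 2.813 days = 2.813 × 86400 s = 2.430432×10^5 s: μ = 4π²r³/T² = 1.26659×10^8 km³/s².
Transfer-ellipse semi-major axis a_t = (r₁ + r₂)/2 = (1.047×10^5 + 5.744×10^5)/2 = 3.3955×10^5 km.
The apoapsis of the transfer ellipse is at r = 5.744×10^5 km.
From the vis-viva equation, v = √[μ(2/r − 1/a_t)] = 8.246 km/s.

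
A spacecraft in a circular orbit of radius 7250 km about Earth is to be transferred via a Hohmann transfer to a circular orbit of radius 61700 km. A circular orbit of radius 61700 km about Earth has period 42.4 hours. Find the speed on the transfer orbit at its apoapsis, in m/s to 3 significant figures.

v = 1160 m/s

From Kepler's third law T² = 4π²r³/μ at r = 61700 km, T = 42.4 hours = 42.4 × 3600 s = 1.5264×10^5 s: μ = 4π²r³/T² = 3.97996×10^5 km³/s².
The Hohmann ellipse has a_t = (r₁ + r₂)/2 = 34475 km.
At apoapsis, r = 61700 km.
From the vis-viva equation, v = √[μ(2/r − 1/a_t)] = 1.165 km/s.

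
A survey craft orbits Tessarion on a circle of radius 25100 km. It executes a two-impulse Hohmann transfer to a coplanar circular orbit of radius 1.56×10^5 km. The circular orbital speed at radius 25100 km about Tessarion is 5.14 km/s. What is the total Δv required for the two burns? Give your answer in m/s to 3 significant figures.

Δv = 2580 m/s

From the circular-orbit relation v² = μ/r at r = 25100 km: μ = v²r = (5.14)² × 25100 = 6.63132×10^5 km³/s².
Transfer-ellipse semi-major axis a_t = (r₁ + r₂)/2 = (25100 + 1.560×10^5)/2 = 90550 km.
Circular speed at r₁: v₁ = √(μ/r₁) = √(6.63132×10^5/25100) = 5.140 km/s.
Transfer-orbit speed at r₁ (vis-viva): v_p = √[μ(2/r₁ − 1/a_t)] = 6.747 km/s.
First burn Δv₁ = |v_p − v₁| = 1.607 km/s.
Circular speed at r₂: v₂ = √(μ/r₂) = 2.0618 km/s.
Transfer-orbit speed at r₂: v_a = √[μ(2/r₂ − 1/a_t)] = 1.0855 km/s.
Second burn Δv₂ = |v₂ − v_a| = 0.9763 km/s.
Δv = Δv₁ + Δv₂ = 1.607 + 0.9763 = 2.583 km/s.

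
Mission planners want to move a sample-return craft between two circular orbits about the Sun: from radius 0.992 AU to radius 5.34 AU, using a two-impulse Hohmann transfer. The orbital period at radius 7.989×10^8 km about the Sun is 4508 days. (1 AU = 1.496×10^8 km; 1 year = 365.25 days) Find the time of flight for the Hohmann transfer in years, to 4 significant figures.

t = 2.817 years

From Kepler's third law T² = 4π²r³/μ at r = 7.989×10^8 km, T = 4508 days = 4508 × 86400 s = 3.894912×10^8 s: μ = 4π²r³/T² = 1.32691×10^11 km³/s².
In km: r₁ = 0.992 × 1.496×10^8 = 1.484032×10^8 km; r₂ = 5.34 × 1.496×10^8 = 7.98864×10^8 km.
Transfer-ellipse semi-major axis a_t = (r₁ + r₂)/2 = (1.484032×10^8 + 7.98864×10^8)/2 = 4.736336×10^8 km.
By Kepler's third law the transfer-orbit period is T = 2π√(a_t³/μ), so t = T/2 = 8.890×10^7 s.
Converting: 8.890×10^7 s ÷ 3.15576×10^7 s/year (365.25 × 86400) = 2.817 years.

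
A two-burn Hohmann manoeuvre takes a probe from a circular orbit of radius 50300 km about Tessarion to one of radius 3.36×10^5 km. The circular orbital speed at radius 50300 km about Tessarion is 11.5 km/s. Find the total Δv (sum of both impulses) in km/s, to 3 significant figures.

From the circular-orbit relation v² = μ/r at r = 50300 km: μ = v²r = (11.5)² × 50300 = 6.65218×10^6 km³/s².
Transfer-ellipse semi-major axis a_t = (r₁ + r₂)/2 = (50300 + 3.360×10^5)/2 = 1.9315×10^5 km.
Circular speed at r₁: v₁ = √(μ/r₁) = √(6.65218×10^6/50300) = 11.500 km/s.
On the transfer ellipse at r₁, v² = μ(2/r − 1/a) gives v_p = √[μ(2/r₁ − 1/a_t)] = 15.168 km/s.
First burn Δv₁ = |v_p − v₁| = 3.668 km/s.
At r₂, v₂ = √(μ/r₂) = 4.450 km/s.
Transfer-orbit speed at r₂: v_a = √[μ(2/r₂ − 1/a_t)] = 2.271 km/s.
Second burn Δv₂ = |v₂ − v_a| = 2.179 km/s.
Total Δv = Δv₁ + Δv₂ = 5.847 km/s.

Δv = 5.85 km/s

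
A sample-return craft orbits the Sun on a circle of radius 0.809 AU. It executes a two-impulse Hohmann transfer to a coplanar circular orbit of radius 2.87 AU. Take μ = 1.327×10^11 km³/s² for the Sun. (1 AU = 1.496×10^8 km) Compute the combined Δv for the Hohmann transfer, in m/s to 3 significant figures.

In km: r₁ = 0.809 × 1.496×10^8 = 1.210264×10^8 km; r₂ = 2.87 × 1.496×10^8 = 4.29352×10^8 km.
The Hohmann ellipse has a_t = (r₁ + r₂)/2 = 2.751892×10^8 km.
Circular speed at r₁: v₁ = √(μ/r₁) = √(1.327×10^11/1.210264×10^8) = 33.113 km/s.
On the transfer ellipse at r₁, vis-viva equation gives v_p = √[μ(2/r₁ − 1/a_t)] = 41.361 km/s.
First burn Δv₁ = |v_p − v₁| = 8.248 km/s.
Circular speed at r₂: v₂ = √(μ/r₂) = 17.5804 km/s.
Transfer-orbit speed at r₂: v_a = √[μ(2/r₂ − 1/a_t)] = 11.6588 km/s.
Second burn Δv₂ = |v₂ − v_a| = 5.922 km/s.
Total Δv = Δv₁ + Δv₂ = 14.17 km/s.

Δv = 14200 m/s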